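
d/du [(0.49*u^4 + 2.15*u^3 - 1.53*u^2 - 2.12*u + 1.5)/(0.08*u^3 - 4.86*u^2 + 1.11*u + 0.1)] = (0.0392*u^6 - 4.7628*u^5 - 8.6949*u^4 + 5.3082*u^3 - 11.7165*u^2 + 14.274*u - 1.877)/(0.0064*u^6 - 0.7776*u^5 + 23.7972*u^4 - 10.7732*u^3 + 0.2601*u^2 + 0.222*u + 0.01)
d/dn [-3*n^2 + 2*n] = 2 - 6*n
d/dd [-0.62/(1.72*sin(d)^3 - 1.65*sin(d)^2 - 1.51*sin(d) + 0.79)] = (3.1992*sin(d)^2 - 2.046*sin(d) - 0.9362)*cos(d)/(1.72*sin(d)^3 - 1.65*sin(d)^2 - 1.51*sin(d) + 0.79)^2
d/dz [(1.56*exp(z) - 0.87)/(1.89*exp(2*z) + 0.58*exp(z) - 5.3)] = (-2.9484*exp(2*z) + 3.2886*exp(z) - 7.7634)*exp(z)/(3.5721*exp(4*z) + 2.1924*exp(3*z) - 19.6976*exp(2*z) - 6.148*exp(z) + 28.09)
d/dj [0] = 0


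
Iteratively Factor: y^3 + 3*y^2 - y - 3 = (y + 3)*(y^2 - 1) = (y - 1)*(y + 3)*(y + 1)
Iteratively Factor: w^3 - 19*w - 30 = (w + 3)*(w^2 - 3*w - 10) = (w - 5)*(w + 3)*(w + 2)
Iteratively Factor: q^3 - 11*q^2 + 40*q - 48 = (q - 3)*(q^2 - 8*q + 16) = (q - 4)*(q - 3)*(q - 4)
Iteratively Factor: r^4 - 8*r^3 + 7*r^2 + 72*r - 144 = (r - 3)*(r^3 - 5*r^2 - 8*r + 48) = (r - 4)*(r - 3)*(r^2 - r - 12) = (r - 4)*(r - 3)*(r + 3)*(r - 4)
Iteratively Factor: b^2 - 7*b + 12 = (b - 3)*(b - 4)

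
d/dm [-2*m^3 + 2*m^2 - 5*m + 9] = -6*m^2 + 4*m - 5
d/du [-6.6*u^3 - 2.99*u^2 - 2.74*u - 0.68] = -19.8*u^2 - 5.98*u - 2.74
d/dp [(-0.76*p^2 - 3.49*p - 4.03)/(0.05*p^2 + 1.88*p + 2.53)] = (-1.2543*p^2 - 3.4426*p - 1.2533)/(0.0025*p^4 + 0.188*p^3 + 3.7874*p^2 + 9.5128*p + 6.4009)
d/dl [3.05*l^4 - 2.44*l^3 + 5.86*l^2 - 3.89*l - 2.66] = 12.2*l^3 - 7.32*l^2 + 11.72*l - 3.89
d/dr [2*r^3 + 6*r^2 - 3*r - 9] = 6*r^2 + 12*r - 3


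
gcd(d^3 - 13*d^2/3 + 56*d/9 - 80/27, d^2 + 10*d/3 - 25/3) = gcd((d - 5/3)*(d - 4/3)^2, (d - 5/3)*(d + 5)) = d - 5/3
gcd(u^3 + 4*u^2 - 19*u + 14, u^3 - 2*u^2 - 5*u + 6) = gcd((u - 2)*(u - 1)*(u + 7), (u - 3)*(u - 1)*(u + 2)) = u - 1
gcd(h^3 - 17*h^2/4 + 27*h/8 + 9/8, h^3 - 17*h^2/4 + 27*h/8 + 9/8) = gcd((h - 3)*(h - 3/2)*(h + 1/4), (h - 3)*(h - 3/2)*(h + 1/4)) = h^3 - 17*h^2/4 + 27*h/8 + 9/8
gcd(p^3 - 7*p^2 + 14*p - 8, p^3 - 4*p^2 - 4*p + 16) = p^2 - 6*p + 8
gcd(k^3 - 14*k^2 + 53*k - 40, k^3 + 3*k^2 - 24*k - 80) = k - 5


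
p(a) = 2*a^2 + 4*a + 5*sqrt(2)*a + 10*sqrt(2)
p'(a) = 4*a + 4 + 5*sqrt(2)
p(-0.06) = 13.49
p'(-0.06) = 10.83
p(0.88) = 25.43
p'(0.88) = 14.59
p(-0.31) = 10.90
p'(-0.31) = 9.83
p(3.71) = 82.74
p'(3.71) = 25.91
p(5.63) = 139.87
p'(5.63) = 33.59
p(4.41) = 101.86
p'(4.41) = 28.71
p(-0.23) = 11.70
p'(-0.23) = 10.15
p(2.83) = 61.49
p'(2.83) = 22.39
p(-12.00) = 169.29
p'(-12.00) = -36.93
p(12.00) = 434.99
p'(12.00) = 59.07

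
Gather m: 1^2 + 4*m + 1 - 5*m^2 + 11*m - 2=-5*m^2 + 15*m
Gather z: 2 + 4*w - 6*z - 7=4*w - 6*z - 5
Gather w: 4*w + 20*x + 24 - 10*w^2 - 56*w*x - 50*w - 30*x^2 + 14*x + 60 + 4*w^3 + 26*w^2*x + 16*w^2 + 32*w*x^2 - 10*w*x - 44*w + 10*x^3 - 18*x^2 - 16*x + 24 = 4*w^3 + w^2*(26*x + 6) + w*(32*x^2 - 66*x - 90) + 10*x^3 - 48*x^2 + 18*x + 108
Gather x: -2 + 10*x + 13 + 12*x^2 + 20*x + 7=12*x^2 + 30*x + 18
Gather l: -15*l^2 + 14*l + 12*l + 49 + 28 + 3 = -15*l^2 + 26*l + 80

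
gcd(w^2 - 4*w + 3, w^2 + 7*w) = 1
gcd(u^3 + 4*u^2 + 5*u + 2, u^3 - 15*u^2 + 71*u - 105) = 1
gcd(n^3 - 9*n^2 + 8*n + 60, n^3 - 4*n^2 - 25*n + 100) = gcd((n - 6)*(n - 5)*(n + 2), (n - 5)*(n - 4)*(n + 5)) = n - 5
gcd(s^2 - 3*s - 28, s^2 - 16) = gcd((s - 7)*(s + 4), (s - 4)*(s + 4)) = s + 4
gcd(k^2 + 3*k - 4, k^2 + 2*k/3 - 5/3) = k - 1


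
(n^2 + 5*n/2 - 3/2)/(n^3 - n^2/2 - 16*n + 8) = (n + 3)/(n^2 - 16)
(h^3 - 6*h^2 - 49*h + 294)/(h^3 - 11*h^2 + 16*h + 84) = (h + 7)/(h + 2)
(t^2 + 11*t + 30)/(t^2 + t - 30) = (t + 5)/(t - 5)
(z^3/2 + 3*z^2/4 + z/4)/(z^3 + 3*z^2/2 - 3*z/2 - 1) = z*(z + 1)/(2*(z^2 + z - 2))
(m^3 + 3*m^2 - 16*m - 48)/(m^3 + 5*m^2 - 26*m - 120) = (m^2 - m - 12)/(m^2 + m - 30)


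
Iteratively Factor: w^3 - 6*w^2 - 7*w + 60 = (w - 5)*(w^2 - w - 12) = (w - 5)*(w - 4)*(w + 3)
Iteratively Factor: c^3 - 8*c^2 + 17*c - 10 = (c - 1)*(c^2 - 7*c + 10) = (c - 5)*(c - 1)*(c - 2)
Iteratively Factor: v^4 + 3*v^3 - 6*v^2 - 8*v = (v + 4)*(v^3 - v^2 - 2*v) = v*(v + 4)*(v^2 - v - 2) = v*(v + 1)*(v + 4)*(v - 2)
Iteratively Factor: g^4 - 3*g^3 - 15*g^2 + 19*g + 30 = (g + 3)*(g^3 - 6*g^2 + 3*g + 10) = (g - 2)*(g + 3)*(g^2 - 4*g - 5) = (g - 2)*(g + 1)*(g + 3)*(g - 5)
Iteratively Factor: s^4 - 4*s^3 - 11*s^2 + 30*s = (s - 2)*(s^3 - 2*s^2 - 15*s) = (s - 2)*(s + 3)*(s^2 - 5*s) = s*(s - 2)*(s + 3)*(s - 5)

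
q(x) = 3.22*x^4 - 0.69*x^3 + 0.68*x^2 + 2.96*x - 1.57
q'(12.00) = 21977.84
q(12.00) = 65709.47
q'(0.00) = 2.96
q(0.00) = -1.57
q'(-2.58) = -235.52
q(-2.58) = 149.84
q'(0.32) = 3.61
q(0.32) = -0.54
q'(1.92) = 89.10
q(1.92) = 45.49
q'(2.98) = 329.48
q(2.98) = 248.96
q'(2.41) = 174.50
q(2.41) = 108.48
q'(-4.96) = -1626.38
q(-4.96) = 2033.54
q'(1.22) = 24.93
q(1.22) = 8.93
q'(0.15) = 3.16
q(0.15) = -1.11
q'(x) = 12.88*x^3 - 2.07*x^2 + 1.36*x + 2.96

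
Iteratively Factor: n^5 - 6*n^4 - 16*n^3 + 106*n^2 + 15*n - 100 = (n + 4)*(n^4 - 10*n^3 + 24*n^2 + 10*n - 25) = (n + 1)*(n + 4)*(n^3 - 11*n^2 + 35*n - 25) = (n - 5)*(n + 1)*(n + 4)*(n^2 - 6*n + 5) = (n - 5)^2*(n + 1)*(n + 4)*(n - 1)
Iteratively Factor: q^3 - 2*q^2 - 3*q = (q - 3)*(q^2 + q) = q*(q - 3)*(q + 1)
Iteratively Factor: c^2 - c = (c)*(c - 1)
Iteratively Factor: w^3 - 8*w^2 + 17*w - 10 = (w - 5)*(w^2 - 3*w + 2) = (w - 5)*(w - 2)*(w - 1)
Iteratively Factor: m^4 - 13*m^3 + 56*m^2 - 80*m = (m - 4)*(m^3 - 9*m^2 + 20*m) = (m - 4)^2*(m^2 - 5*m) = m*(m - 4)^2*(m - 5)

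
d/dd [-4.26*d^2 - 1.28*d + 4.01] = -8.52*d - 1.28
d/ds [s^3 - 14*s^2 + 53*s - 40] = 3*s^2 - 28*s + 53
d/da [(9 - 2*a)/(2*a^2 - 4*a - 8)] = (-a^2 + 2*a + (a - 1)*(2*a - 9) + 4)/(-a^2 + 2*a + 4)^2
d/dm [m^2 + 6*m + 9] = 2*m + 6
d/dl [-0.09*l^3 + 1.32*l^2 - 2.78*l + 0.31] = -0.27*l^2 + 2.64*l - 2.78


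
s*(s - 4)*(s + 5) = s^3 + s^2 - 20*s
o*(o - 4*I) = o^2 - 4*I*o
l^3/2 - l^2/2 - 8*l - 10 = (l/2 + 1)*(l - 5)*(l + 2)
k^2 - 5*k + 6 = (k - 3)*(k - 2)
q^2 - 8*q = q*(q - 8)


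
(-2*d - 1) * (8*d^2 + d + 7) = -16*d^3 - 10*d^2 - 15*d - 7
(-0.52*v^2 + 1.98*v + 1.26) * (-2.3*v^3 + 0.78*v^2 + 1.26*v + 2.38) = 1.196*v^5 - 4.9596*v^4 - 2.0088*v^3 + 2.24*v^2 + 6.3*v + 2.9988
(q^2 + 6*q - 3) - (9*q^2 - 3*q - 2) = -8*q^2 + 9*q - 1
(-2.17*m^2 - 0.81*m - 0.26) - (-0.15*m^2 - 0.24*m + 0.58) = -2.02*m^2 - 0.57*m - 0.84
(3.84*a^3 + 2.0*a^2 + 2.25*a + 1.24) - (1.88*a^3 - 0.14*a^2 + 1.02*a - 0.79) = 1.96*a^3 + 2.14*a^2 + 1.23*a + 2.03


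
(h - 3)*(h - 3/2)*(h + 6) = h^3 + 3*h^2/2 - 45*h/2 + 27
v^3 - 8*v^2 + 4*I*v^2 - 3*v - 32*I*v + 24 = (v - 8)*(v + I)*(v + 3*I)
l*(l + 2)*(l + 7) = l^3 + 9*l^2 + 14*l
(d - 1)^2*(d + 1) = d^3 - d^2 - d + 1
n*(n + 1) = n^2 + n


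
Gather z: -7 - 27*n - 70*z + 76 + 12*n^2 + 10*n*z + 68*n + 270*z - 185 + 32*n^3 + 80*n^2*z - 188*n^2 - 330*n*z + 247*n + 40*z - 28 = 32*n^3 - 176*n^2 + 288*n + z*(80*n^2 - 320*n + 240) - 144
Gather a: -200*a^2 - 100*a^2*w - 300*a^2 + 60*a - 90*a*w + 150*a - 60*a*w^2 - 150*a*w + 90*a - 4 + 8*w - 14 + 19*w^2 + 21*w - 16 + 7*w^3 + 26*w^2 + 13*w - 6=a^2*(-100*w - 500) + a*(-60*w^2 - 240*w + 300) + 7*w^3 + 45*w^2 + 42*w - 40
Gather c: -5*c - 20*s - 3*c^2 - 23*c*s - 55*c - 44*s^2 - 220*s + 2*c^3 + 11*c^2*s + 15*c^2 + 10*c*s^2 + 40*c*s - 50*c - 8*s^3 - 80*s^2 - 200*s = 2*c^3 + c^2*(11*s + 12) + c*(10*s^2 + 17*s - 110) - 8*s^3 - 124*s^2 - 440*s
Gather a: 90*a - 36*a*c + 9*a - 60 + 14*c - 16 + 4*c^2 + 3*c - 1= a*(99 - 36*c) + 4*c^2 + 17*c - 77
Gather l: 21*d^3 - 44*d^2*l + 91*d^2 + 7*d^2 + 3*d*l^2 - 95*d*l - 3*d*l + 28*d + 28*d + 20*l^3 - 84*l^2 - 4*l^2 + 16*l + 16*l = 21*d^3 + 98*d^2 + 56*d + 20*l^3 + l^2*(3*d - 88) + l*(-44*d^2 - 98*d + 32)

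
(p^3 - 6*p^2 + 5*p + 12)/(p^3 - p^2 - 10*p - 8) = (p - 3)/(p + 2)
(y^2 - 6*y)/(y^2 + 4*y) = (y - 6)/(y + 4)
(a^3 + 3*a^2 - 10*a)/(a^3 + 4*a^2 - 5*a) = (a - 2)/(a - 1)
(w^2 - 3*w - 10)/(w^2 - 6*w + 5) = (w + 2)/(w - 1)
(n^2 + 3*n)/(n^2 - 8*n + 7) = n*(n + 3)/(n^2 - 8*n + 7)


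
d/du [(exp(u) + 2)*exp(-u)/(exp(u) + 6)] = (-exp(2*u) - 4*exp(u) - 12)*exp(-u)/(exp(2*u) + 12*exp(u) + 36)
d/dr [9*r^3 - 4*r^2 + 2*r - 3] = 27*r^2 - 8*r + 2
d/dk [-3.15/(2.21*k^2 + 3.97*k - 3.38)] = (13.923*k + 12.5055)/(2.21*k^2 + 3.97*k - 3.38)^2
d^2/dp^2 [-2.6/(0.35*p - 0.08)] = -0.637/(0.35*p - 0.08)^3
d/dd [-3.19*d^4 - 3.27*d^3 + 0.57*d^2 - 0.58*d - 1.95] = -12.76*d^3 - 9.81*d^2 + 1.14*d - 0.58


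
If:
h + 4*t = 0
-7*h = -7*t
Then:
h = 0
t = 0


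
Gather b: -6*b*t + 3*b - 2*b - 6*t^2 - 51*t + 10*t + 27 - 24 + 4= b*(1 - 6*t) - 6*t^2 - 41*t + 7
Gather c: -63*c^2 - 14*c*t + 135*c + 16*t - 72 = -63*c^2 + c*(135 - 14*t) + 16*t - 72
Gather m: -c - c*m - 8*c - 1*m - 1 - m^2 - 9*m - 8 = -9*c - m^2 + m*(-c - 10) - 9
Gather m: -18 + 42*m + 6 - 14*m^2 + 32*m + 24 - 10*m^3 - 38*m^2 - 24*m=-10*m^3 - 52*m^2 + 50*m + 12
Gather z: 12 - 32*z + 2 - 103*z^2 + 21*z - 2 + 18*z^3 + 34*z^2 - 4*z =18*z^3 - 69*z^2 - 15*z + 12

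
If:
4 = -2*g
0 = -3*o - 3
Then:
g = -2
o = -1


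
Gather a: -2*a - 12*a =-14*a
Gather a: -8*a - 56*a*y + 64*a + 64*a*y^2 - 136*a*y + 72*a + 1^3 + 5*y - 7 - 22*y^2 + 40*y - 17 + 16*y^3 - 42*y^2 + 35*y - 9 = a*(64*y^2 - 192*y + 128) + 16*y^3 - 64*y^2 + 80*y - 32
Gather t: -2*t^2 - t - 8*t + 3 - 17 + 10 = -2*t^2 - 9*t - 4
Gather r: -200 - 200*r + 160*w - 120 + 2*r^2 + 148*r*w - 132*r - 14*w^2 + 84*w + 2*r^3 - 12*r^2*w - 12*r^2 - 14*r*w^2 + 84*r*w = 2*r^3 + r^2*(-12*w - 10) + r*(-14*w^2 + 232*w - 332) - 14*w^2 + 244*w - 320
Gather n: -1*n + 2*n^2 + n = 2*n^2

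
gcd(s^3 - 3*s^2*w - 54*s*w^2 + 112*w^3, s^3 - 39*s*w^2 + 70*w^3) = s^2 + 5*s*w - 14*w^2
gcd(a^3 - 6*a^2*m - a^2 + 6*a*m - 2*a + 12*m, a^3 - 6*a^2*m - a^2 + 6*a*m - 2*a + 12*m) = a^3 - 6*a^2*m - a^2 + 6*a*m - 2*a + 12*m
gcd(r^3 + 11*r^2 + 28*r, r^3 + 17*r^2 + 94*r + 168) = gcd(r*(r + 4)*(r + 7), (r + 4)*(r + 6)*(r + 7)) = r^2 + 11*r + 28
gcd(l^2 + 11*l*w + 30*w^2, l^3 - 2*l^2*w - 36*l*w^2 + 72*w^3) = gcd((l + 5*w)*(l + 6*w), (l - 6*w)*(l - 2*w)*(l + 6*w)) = l + 6*w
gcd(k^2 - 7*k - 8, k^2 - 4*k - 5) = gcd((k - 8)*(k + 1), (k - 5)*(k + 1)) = k + 1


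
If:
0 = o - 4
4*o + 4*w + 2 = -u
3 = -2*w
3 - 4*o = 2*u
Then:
No Solution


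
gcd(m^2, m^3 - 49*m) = m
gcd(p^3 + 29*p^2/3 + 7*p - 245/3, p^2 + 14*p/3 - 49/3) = p^2 + 14*p/3 - 49/3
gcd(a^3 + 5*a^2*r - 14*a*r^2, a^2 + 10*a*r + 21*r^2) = a + 7*r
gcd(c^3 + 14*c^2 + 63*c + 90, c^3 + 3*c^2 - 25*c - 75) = c^2 + 8*c + 15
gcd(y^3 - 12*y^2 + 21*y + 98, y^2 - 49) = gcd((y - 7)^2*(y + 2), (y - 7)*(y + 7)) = y - 7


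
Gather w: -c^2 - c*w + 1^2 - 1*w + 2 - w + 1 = -c^2 + w*(-c - 2) + 4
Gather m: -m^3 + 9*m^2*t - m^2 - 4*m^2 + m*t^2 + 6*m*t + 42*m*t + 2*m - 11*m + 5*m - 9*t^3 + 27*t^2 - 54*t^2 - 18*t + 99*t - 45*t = -m^3 + m^2*(9*t - 5) + m*(t^2 + 48*t - 4) - 9*t^3 - 27*t^2 + 36*t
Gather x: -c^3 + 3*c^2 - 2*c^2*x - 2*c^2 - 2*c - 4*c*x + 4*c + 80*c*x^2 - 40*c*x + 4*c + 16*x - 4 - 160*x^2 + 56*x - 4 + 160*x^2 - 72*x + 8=-c^3 + c^2 + 80*c*x^2 + 6*c + x*(-2*c^2 - 44*c)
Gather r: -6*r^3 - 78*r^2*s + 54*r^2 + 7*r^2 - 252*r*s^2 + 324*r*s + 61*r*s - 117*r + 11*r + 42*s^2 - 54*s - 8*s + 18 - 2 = -6*r^3 + r^2*(61 - 78*s) + r*(-252*s^2 + 385*s - 106) + 42*s^2 - 62*s + 16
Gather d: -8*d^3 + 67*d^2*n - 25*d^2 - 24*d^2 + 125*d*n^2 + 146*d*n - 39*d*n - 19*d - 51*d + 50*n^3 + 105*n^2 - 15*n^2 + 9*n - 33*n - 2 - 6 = -8*d^3 + d^2*(67*n - 49) + d*(125*n^2 + 107*n - 70) + 50*n^3 + 90*n^2 - 24*n - 8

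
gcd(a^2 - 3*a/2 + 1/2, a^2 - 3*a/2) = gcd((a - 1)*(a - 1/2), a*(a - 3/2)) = 1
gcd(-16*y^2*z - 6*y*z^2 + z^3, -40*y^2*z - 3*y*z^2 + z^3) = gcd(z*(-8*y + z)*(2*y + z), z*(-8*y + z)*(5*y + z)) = 8*y*z - z^2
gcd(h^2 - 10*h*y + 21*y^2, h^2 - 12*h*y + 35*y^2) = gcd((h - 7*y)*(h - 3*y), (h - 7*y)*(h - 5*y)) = -h + 7*y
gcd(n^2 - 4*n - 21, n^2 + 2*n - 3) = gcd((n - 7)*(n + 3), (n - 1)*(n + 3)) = n + 3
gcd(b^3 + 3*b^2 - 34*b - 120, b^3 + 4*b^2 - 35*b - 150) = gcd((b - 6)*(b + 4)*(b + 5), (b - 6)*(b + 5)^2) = b^2 - b - 30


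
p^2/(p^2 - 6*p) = p/(p - 6)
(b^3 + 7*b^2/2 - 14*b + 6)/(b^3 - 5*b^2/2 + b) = (b + 6)/b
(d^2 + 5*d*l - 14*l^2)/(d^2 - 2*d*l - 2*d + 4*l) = (d + 7*l)/(d - 2)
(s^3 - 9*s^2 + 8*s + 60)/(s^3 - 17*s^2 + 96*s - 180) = (s + 2)/(s - 6)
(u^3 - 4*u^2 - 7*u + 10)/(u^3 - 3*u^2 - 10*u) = (u - 1)/u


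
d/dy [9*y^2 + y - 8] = 18*y + 1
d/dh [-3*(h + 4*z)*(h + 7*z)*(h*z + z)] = 3*z*(-3*h^2 - 22*h*z - 2*h - 28*z^2 - 11*z)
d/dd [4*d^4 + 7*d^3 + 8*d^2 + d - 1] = 16*d^3 + 21*d^2 + 16*d + 1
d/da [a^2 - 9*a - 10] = 2*a - 9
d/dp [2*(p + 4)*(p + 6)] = 4*p + 20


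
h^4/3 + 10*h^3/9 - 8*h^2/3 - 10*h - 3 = (h/3 + 1)*(h - 3)*(h + 1/3)*(h + 3)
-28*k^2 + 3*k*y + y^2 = (-4*k + y)*(7*k + y)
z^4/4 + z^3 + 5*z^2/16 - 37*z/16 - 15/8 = (z/2 + 1/2)*(z/2 + 1)*(z - 3/2)*(z + 5/2)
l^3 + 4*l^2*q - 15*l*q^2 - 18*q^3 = (l - 3*q)*(l + q)*(l + 6*q)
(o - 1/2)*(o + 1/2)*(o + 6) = o^3 + 6*o^2 - o/4 - 3/2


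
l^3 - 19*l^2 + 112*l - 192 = (l - 8)^2*(l - 3)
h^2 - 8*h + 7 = (h - 7)*(h - 1)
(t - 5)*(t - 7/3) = t^2 - 22*t/3 + 35/3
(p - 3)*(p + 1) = p^2 - 2*p - 3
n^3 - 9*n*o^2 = n*(n - 3*o)*(n + 3*o)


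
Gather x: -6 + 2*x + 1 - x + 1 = x - 4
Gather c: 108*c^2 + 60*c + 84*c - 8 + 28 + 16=108*c^2 + 144*c + 36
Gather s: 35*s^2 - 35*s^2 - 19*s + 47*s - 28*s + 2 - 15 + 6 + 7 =0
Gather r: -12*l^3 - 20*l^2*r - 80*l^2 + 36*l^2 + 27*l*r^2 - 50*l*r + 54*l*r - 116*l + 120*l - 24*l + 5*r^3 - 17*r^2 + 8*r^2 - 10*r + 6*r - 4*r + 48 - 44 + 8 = -12*l^3 - 44*l^2 - 20*l + 5*r^3 + r^2*(27*l - 9) + r*(-20*l^2 + 4*l - 8) + 12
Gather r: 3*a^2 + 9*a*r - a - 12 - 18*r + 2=3*a^2 - a + r*(9*a - 18) - 10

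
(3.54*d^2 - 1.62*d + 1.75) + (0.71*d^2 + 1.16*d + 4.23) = 4.25*d^2 - 0.46*d + 5.98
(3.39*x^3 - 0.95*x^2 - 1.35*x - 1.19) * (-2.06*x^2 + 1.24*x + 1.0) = -6.9834*x^5 + 6.1606*x^4 + 4.993*x^3 - 0.1726*x^2 - 2.8256*x - 1.19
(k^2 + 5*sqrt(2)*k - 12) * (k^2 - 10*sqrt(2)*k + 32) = k^4 - 5*sqrt(2)*k^3 - 80*k^2 + 280*sqrt(2)*k - 384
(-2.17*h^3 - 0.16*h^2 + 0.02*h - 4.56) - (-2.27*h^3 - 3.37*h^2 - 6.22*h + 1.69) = 0.1*h^3 + 3.21*h^2 + 6.24*h - 6.25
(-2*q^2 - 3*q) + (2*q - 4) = -2*q^2 - q - 4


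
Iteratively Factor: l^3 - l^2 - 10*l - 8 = (l + 1)*(l^2 - 2*l - 8) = (l + 1)*(l + 2)*(l - 4)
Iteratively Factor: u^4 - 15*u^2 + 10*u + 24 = (u + 4)*(u^3 - 4*u^2 + u + 6) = (u - 2)*(u + 4)*(u^2 - 2*u - 3) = (u - 2)*(u + 1)*(u + 4)*(u - 3)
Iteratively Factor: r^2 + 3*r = (r)*(r + 3)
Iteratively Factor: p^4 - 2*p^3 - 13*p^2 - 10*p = (p)*(p^3 - 2*p^2 - 13*p - 10) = p*(p + 1)*(p^2 - 3*p - 10) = p*(p + 1)*(p + 2)*(p - 5)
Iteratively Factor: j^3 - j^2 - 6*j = (j + 2)*(j^2 - 3*j) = j*(j + 2)*(j - 3)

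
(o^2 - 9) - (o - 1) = o^2 - o - 8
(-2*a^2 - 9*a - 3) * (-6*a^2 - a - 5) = 12*a^4 + 56*a^3 + 37*a^2 + 48*a + 15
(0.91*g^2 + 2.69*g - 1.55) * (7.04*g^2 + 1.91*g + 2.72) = 6.4064*g^4 + 20.6757*g^3 - 3.2989*g^2 + 4.3563*g - 4.216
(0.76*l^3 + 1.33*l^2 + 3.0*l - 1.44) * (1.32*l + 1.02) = 1.0032*l^4 + 2.5308*l^3 + 5.3166*l^2 + 1.1592*l - 1.4688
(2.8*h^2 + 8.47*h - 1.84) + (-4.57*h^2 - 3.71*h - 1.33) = -1.77*h^2 + 4.76*h - 3.17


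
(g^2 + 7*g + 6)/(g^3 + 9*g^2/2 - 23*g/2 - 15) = 2/(2*g - 5)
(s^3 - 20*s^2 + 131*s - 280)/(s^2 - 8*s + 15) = (s^2 - 15*s + 56)/(s - 3)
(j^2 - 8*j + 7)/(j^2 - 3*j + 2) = (j - 7)/(j - 2)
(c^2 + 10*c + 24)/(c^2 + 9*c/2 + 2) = 2*(c + 6)/(2*c + 1)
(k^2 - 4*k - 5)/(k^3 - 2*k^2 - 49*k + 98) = (k^2 - 4*k - 5)/(k^3 - 2*k^2 - 49*k + 98)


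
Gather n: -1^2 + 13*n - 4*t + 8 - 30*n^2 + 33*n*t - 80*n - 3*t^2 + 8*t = -30*n^2 + n*(33*t - 67) - 3*t^2 + 4*t + 7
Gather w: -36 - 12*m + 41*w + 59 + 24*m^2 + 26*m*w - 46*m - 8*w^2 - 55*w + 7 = 24*m^2 - 58*m - 8*w^2 + w*(26*m - 14) + 30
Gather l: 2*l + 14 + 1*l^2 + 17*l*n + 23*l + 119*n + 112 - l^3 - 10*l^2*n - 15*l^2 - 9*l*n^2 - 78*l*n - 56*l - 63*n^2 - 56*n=-l^3 + l^2*(-10*n - 14) + l*(-9*n^2 - 61*n - 31) - 63*n^2 + 63*n + 126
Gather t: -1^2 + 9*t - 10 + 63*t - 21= 72*t - 32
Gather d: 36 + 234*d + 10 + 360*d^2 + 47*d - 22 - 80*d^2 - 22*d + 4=280*d^2 + 259*d + 28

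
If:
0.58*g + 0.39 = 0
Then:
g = -0.67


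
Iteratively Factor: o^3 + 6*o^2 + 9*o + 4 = (o + 1)*(o^2 + 5*o + 4) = (o + 1)*(o + 4)*(o + 1)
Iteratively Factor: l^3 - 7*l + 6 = (l + 3)*(l^2 - 3*l + 2) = (l - 2)*(l + 3)*(l - 1)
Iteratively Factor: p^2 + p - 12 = (p - 3)*(p + 4)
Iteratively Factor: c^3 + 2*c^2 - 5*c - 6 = (c + 3)*(c^2 - c - 2) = (c + 1)*(c + 3)*(c - 2)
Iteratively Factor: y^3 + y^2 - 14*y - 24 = (y - 4)*(y^2 + 5*y + 6) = (y - 4)*(y + 2)*(y + 3)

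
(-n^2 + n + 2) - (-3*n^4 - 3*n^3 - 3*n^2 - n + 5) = 3*n^4 + 3*n^3 + 2*n^2 + 2*n - 3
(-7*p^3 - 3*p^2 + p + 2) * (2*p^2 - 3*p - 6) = -14*p^5 + 15*p^4 + 53*p^3 + 19*p^2 - 12*p - 12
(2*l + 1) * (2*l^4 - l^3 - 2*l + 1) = 4*l^5 - l^3 - 4*l^2 + 1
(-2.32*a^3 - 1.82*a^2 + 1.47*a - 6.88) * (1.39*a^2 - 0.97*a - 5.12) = -3.2248*a^5 - 0.2794*a^4 + 15.6871*a^3 - 1.6707*a^2 - 0.8528*a + 35.2256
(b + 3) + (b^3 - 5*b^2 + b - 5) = b^3 - 5*b^2 + 2*b - 2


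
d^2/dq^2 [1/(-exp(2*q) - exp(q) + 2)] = (-2*(2*exp(q) + 1)^2*exp(q) + (4*exp(q) + 1)*(exp(2*q) + exp(q) - 2))*exp(q)/(exp(2*q) + exp(q) - 2)^3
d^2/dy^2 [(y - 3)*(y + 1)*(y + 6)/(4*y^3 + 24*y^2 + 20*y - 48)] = (-y^6 - 30*y^5 - 183*y^4 - 508*y^3 - 1305*y^2 - 2538*y - 1035)/(y^9 + 18*y^8 + 123*y^7 + 360*y^6 + 183*y^5 - 1206*y^4 - 1603*y^3 + 1692*y^2 + 2160*y - 1728)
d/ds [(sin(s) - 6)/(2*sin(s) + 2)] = 7*cos(s)/(2*(sin(s) + 1)^2)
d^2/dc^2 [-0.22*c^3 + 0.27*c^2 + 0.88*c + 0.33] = 0.54 - 1.32*c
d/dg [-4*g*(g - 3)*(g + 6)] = -12*g^2 - 24*g + 72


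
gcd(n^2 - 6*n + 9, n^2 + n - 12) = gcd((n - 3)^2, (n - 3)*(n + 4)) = n - 3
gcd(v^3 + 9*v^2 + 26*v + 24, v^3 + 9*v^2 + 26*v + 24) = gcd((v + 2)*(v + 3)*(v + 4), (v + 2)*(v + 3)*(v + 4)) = v^3 + 9*v^2 + 26*v + 24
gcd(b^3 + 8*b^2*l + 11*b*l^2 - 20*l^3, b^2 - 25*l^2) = b + 5*l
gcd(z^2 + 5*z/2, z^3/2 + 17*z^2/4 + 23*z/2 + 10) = z + 5/2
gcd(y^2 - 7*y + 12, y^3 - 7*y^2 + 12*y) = y^2 - 7*y + 12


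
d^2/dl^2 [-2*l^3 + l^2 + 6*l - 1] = 2 - 12*l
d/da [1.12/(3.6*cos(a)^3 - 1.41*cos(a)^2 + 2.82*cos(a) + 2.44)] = (12.096*cos(a)^2 - 3.1584*cos(a) + 3.1584)*sin(a)/(3.6*cos(a)^3 - 1.41*cos(a)^2 + 2.82*cos(a) + 2.44)^2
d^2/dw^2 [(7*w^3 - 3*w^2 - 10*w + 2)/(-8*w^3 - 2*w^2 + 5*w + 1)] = 2*(304*w^6 + 1080*w^5 - 264*w^4 + 193*w^3 + 609*w^2 + 51*w - 101)/(512*w^9 + 384*w^8 - 864*w^7 - 664*w^6 + 444*w^5 + 378*w^4 - 41*w^3 - 69*w^2 - 15*w - 1)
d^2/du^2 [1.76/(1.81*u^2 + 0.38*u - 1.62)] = (-11.531872*u^2 - 2.421056*u + 1.76*(3.62*u + 0.38)*(7.24*u + 0.76) + 10.321344)/(1.81*u^2 + 0.38*u - 1.62)^3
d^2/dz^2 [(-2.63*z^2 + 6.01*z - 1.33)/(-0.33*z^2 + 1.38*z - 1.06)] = (1.086426*z^3 - 4.65082199999999*z^2 + 8.979696*z - 7.537484)/(0.035937*z^6 - 0.450846*z^5 + 2.231658*z^4 - 5.524416*z^3 + 7.168356*z^2 - 4.651704*z + 1.191016)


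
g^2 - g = g*(g - 1)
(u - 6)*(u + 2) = u^2 - 4*u - 12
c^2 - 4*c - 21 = (c - 7)*(c + 3)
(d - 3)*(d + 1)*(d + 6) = d^3 + 4*d^2 - 15*d - 18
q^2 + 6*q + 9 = (q + 3)^2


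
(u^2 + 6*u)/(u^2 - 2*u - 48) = u/(u - 8)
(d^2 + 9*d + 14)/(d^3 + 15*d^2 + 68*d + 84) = 1/(d + 6)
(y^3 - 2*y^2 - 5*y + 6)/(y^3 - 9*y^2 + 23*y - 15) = (y + 2)/(y - 5)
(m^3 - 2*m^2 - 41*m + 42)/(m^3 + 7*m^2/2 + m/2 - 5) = 2*(m^2 - m - 42)/(2*m^2 + 9*m + 10)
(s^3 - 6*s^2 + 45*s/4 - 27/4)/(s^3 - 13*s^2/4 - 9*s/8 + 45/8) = 2*(2*s - 3)/(4*s + 5)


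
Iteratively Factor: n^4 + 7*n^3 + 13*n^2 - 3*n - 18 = (n - 1)*(n^3 + 8*n^2 + 21*n + 18) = (n - 1)*(n + 3)*(n^2 + 5*n + 6) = (n - 1)*(n + 2)*(n + 3)*(n + 3)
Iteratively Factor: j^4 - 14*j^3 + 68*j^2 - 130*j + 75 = (j - 5)*(j^3 - 9*j^2 + 23*j - 15) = (j - 5)*(j - 3)*(j^2 - 6*j + 5) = (j - 5)^2*(j - 3)*(j - 1)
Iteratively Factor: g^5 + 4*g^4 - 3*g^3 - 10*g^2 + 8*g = (g + 2)*(g^4 + 2*g^3 - 7*g^2 + 4*g) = (g - 1)*(g + 2)*(g^3 + 3*g^2 - 4*g) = (g - 1)^2*(g + 2)*(g^2 + 4*g) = (g - 1)^2*(g + 2)*(g + 4)*(g)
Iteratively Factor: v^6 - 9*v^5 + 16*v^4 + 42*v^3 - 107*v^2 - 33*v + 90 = (v + 1)*(v^5 - 10*v^4 + 26*v^3 + 16*v^2 - 123*v + 90) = (v - 1)*(v + 1)*(v^4 - 9*v^3 + 17*v^2 + 33*v - 90) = (v - 3)*(v - 1)*(v + 1)*(v^3 - 6*v^2 - v + 30) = (v - 3)*(v - 1)*(v + 1)*(v + 2)*(v^2 - 8*v + 15) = (v - 3)^2*(v - 1)*(v + 1)*(v + 2)*(v - 5)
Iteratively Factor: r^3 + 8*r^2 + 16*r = (r + 4)*(r^2 + 4*r) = r*(r + 4)*(r + 4)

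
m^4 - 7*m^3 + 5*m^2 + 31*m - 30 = (m - 5)*(m - 3)*(m - 1)*(m + 2)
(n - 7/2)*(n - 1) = n^2 - 9*n/2 + 7/2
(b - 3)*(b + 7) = b^2 + 4*b - 21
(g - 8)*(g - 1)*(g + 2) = g^3 - 7*g^2 - 10*g + 16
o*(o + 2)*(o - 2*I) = o^3 + 2*o^2 - 2*I*o^2 - 4*I*o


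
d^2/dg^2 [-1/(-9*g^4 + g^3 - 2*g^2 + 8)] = 2*(g^2*(36*g^2 - 3*g + 4)^2 + (-54*g^2 + 3*g - 2)*(9*g^4 - g^3 + 2*g^2 - 8))/(9*g^4 - g^3 + 2*g^2 - 8)^3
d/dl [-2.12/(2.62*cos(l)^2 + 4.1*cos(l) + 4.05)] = -(11.1088*cos(l) + 8.692)*sin(l)/(2.62*cos(l)^2 + 4.1*cos(l) + 4.05)^2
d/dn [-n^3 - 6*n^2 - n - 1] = -3*n^2 - 12*n - 1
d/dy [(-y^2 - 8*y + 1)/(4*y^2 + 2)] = (8*y^2 - 3*y - 4)/(4*y^4 + 4*y^2 + 1)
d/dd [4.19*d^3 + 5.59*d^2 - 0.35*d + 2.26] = 12.57*d^2 + 11.18*d - 0.35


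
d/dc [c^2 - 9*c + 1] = 2*c - 9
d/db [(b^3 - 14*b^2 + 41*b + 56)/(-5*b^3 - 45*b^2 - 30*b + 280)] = (-23*b^4 + 70*b^3 + 789*b^2 - 560*b + 2632)/(5*(b^6 + 18*b^5 + 93*b^4 - 4*b^3 - 972*b^2 - 672*b + 3136))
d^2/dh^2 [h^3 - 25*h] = 6*h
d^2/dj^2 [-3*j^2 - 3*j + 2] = -6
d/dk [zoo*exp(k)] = zoo*exp(k)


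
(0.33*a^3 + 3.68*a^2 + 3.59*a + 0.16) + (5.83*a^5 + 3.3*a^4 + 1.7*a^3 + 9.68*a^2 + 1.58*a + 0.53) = 5.83*a^5 + 3.3*a^4 + 2.03*a^3 + 13.36*a^2 + 5.17*a + 0.69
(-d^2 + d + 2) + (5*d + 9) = -d^2 + 6*d + 11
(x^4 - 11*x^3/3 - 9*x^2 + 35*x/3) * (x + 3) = x^5 - 2*x^4/3 - 20*x^3 - 46*x^2/3 + 35*x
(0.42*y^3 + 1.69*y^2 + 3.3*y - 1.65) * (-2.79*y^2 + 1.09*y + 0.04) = -1.1718*y^5 - 4.2573*y^4 - 7.3481*y^3 + 8.2681*y^2 - 1.6665*y - 0.066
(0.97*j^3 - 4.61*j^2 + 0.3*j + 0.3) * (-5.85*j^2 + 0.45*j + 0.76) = -5.6745*j^5 + 27.405*j^4 - 3.0923*j^3 - 5.1236*j^2 + 0.363*j + 0.228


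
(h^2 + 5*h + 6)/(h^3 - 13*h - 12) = (h + 2)/(h^2 - 3*h - 4)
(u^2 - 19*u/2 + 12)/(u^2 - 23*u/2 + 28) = (2*u - 3)/(2*u - 7)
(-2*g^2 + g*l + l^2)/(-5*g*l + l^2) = (2*g^2 - g*l - l^2)/(l*(5*g - l))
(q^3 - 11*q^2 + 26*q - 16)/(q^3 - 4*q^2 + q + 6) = (q^2 - 9*q + 8)/(q^2 - 2*q - 3)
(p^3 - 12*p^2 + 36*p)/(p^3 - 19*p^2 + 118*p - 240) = p*(p - 6)/(p^2 - 13*p + 40)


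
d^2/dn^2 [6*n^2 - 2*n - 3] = 12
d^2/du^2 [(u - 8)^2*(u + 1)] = 6*u - 30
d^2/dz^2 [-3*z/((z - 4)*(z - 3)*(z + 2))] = 18*(-z^5 + 5*z^4 - 9*z^3 + 48*z^2 - 120*z - 16)/(z^9 - 15*z^8 + 69*z^7 + 7*z^6 - 858*z^5 + 1452*z^4 + 3160*z^3 - 8352*z^2 - 3456*z + 13824)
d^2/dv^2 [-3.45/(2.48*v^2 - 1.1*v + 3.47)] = (42.43776*v^2 - 18.8232*v - 3.45*(4.96*v - 1.1)*(9.92*v - 2.2) + 59.37864)/(2.48*v^2 - 1.1*v + 3.47)^3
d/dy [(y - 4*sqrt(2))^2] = 2*y - 8*sqrt(2)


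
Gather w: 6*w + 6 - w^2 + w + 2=-w^2 + 7*w + 8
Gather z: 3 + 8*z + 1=8*z + 4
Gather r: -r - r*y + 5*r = r*(4 - y)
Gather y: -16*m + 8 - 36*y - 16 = -16*m - 36*y - 8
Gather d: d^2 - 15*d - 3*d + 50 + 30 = d^2 - 18*d + 80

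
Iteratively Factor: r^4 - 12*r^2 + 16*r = (r)*(r^3 - 12*r + 16) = r*(r - 2)*(r^2 + 2*r - 8) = r*(r - 2)*(r + 4)*(r - 2)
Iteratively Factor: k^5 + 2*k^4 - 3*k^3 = (k)*(k^4 + 2*k^3 - 3*k^2) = k*(k + 3)*(k^3 - k^2) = k^2*(k + 3)*(k^2 - k) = k^2*(k - 1)*(k + 3)*(k)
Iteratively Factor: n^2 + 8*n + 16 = (n + 4)*(n + 4)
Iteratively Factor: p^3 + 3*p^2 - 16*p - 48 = (p - 4)*(p^2 + 7*p + 12) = (p - 4)*(p + 3)*(p + 4)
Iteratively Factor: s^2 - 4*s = (s)*(s - 4)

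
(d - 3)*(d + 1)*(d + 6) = d^3 + 4*d^2 - 15*d - 18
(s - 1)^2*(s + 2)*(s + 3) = s^4 + 3*s^3 - 3*s^2 - 7*s + 6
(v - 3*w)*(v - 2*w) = v^2 - 5*v*w + 6*w^2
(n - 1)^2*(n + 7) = n^3 + 5*n^2 - 13*n + 7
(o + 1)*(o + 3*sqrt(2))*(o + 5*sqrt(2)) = o^3 + o^2 + 8*sqrt(2)*o^2 + 8*sqrt(2)*o + 30*o + 30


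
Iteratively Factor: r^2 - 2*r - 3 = (r - 3)*(r + 1)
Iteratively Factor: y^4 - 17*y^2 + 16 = (y + 4)*(y^3 - 4*y^2 - y + 4) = (y - 4)*(y + 4)*(y^2 - 1) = (y - 4)*(y - 1)*(y + 4)*(y + 1)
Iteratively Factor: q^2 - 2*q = (q - 2)*(q)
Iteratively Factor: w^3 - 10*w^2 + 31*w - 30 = (w - 2)*(w^2 - 8*w + 15) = (w - 3)*(w - 2)*(w - 5)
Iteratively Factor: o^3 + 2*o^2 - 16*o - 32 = (o - 4)*(o^2 + 6*o + 8) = (o - 4)*(o + 4)*(o + 2)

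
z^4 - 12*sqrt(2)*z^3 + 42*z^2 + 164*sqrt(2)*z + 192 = (z - 8*sqrt(2))*(z - 6*sqrt(2))*(z + sqrt(2))^2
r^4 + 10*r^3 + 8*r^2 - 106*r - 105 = (r - 3)*(r + 1)*(r + 5)*(r + 7)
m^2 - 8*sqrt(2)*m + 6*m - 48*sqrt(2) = (m + 6)*(m - 8*sqrt(2))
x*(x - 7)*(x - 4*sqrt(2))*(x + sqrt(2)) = x^4 - 7*x^3 - 3*sqrt(2)*x^3 - 8*x^2 + 21*sqrt(2)*x^2 + 56*x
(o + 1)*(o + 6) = o^2 + 7*o + 6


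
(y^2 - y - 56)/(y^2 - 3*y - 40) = (y + 7)/(y + 5)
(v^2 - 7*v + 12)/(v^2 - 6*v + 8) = (v - 3)/(v - 2)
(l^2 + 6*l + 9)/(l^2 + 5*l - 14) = (l^2 + 6*l + 9)/(l^2 + 5*l - 14)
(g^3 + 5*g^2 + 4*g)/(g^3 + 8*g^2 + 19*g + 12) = g/(g + 3)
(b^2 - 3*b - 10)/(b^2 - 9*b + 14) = (b^2 - 3*b - 10)/(b^2 - 9*b + 14)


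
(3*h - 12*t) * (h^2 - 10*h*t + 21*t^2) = 3*h^3 - 42*h^2*t + 183*h*t^2 - 252*t^3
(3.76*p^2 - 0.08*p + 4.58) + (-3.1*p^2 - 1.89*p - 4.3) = 0.66*p^2 - 1.97*p + 0.28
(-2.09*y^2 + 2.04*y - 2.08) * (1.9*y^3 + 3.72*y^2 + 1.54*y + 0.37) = -3.971*y^5 - 3.8988*y^4 + 0.418200000000001*y^3 - 5.3693*y^2 - 2.4484*y - 0.7696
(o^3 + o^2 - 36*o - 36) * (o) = o^4 + o^3 - 36*o^2 - 36*o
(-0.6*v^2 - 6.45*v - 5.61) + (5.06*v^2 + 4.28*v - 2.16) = 4.46*v^2 - 2.17*v - 7.77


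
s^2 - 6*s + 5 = (s - 5)*(s - 1)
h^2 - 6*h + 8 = (h - 4)*(h - 2)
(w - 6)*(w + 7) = w^2 + w - 42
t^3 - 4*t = t*(t - 2)*(t + 2)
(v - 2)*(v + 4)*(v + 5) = v^3 + 7*v^2 + 2*v - 40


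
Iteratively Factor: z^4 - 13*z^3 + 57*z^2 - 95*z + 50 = (z - 5)*(z^3 - 8*z^2 + 17*z - 10) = (z - 5)*(z - 2)*(z^2 - 6*z + 5) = (z - 5)*(z - 2)*(z - 1)*(z - 5)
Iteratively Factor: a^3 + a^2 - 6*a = (a + 3)*(a^2 - 2*a) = a*(a + 3)*(a - 2)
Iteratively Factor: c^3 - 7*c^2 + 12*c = (c)*(c^2 - 7*c + 12) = c*(c - 4)*(c - 3)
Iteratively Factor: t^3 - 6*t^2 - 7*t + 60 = (t - 5)*(t^2 - t - 12) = (t - 5)*(t - 4)*(t + 3)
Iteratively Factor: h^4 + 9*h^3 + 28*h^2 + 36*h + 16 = (h + 1)*(h^3 + 8*h^2 + 20*h + 16) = (h + 1)*(h + 2)*(h^2 + 6*h + 8) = (h + 1)*(h + 2)^2*(h + 4)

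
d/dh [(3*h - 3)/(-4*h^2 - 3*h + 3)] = 12*h*(h - 2)/(16*h^4 + 24*h^3 - 15*h^2 - 18*h + 9)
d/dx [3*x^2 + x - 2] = 6*x + 1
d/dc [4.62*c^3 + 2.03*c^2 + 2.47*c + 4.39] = 13.86*c^2 + 4.06*c + 2.47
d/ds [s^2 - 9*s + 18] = 2*s - 9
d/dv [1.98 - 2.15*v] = -2.15000000000000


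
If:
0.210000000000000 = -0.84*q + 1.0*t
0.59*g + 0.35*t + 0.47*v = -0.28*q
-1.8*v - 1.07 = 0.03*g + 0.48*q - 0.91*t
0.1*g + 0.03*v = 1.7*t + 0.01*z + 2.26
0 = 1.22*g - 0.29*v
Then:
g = -0.10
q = 0.33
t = 0.49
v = -0.43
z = -311.62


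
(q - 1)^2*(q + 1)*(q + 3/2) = q^4 + q^3/2 - 5*q^2/2 - q/2 + 3/2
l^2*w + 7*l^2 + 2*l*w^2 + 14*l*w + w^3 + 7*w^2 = (l + w)^2*(w + 7)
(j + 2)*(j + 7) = j^2 + 9*j + 14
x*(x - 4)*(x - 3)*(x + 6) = x^4 - x^3 - 30*x^2 + 72*x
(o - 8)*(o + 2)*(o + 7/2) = o^3 - 5*o^2/2 - 37*o - 56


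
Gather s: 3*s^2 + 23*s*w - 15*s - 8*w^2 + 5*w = 3*s^2 + s*(23*w - 15) - 8*w^2 + 5*w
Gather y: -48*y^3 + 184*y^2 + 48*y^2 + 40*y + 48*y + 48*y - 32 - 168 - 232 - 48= -48*y^3 + 232*y^2 + 136*y - 480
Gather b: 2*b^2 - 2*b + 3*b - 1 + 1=2*b^2 + b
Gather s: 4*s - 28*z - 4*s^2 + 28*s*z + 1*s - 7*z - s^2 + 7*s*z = -5*s^2 + s*(35*z + 5) - 35*z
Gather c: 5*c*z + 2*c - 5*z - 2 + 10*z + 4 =c*(5*z + 2) + 5*z + 2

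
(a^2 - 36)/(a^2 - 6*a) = (a + 6)/a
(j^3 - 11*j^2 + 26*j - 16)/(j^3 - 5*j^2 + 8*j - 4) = (j - 8)/(j - 2)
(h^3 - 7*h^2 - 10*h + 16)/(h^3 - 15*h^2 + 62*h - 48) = (h + 2)/(h - 6)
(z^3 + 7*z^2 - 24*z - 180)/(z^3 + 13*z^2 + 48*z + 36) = (z - 5)/(z + 1)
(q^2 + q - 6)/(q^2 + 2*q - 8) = (q + 3)/(q + 4)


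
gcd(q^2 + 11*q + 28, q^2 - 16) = q + 4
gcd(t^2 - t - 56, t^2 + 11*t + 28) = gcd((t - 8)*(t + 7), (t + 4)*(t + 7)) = t + 7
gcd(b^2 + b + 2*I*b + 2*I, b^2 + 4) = b + 2*I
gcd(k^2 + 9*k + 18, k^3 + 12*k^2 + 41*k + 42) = k + 3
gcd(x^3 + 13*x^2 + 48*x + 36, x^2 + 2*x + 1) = x + 1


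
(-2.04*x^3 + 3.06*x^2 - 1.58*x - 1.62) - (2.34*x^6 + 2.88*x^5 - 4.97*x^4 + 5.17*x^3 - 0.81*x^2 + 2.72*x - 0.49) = -2.34*x^6 - 2.88*x^5 + 4.97*x^4 - 7.21*x^3 + 3.87*x^2 - 4.3*x - 1.13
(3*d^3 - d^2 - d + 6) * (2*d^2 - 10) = 6*d^5 - 2*d^4 - 32*d^3 + 22*d^2 + 10*d - 60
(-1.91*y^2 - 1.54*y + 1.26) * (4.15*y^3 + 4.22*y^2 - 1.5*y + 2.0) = -7.9265*y^5 - 14.4512*y^4 + 1.5952*y^3 + 3.8072*y^2 - 4.97*y + 2.52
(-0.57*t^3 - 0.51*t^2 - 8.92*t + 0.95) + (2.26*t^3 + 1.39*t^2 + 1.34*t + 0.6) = 1.69*t^3 + 0.88*t^2 - 7.58*t + 1.55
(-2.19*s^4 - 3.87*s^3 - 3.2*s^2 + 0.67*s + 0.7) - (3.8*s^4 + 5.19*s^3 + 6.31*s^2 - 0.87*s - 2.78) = -5.99*s^4 - 9.06*s^3 - 9.51*s^2 + 1.54*s + 3.48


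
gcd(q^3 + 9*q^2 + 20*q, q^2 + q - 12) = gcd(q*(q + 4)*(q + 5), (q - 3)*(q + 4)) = q + 4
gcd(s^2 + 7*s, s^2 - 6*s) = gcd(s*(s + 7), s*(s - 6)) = s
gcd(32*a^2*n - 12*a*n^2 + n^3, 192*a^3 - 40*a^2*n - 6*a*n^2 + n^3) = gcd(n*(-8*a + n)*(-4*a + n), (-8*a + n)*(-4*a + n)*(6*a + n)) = 32*a^2 - 12*a*n + n^2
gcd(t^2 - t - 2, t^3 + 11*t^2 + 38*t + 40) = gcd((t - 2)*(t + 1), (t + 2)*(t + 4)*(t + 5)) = 1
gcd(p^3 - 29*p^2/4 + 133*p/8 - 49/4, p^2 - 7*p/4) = p - 7/4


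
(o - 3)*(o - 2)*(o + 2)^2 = o^4 - o^3 - 10*o^2 + 4*o + 24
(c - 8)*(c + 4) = c^2 - 4*c - 32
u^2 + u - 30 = (u - 5)*(u + 6)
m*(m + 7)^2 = m^3 + 14*m^2 + 49*m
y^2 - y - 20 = (y - 5)*(y + 4)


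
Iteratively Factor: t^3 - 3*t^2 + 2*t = (t - 2)*(t^2 - t) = t*(t - 2)*(t - 1)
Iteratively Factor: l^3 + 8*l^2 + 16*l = (l + 4)*(l^2 + 4*l) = (l + 4)^2*(l)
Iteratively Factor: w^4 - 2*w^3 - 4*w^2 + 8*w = (w + 2)*(w^3 - 4*w^2 + 4*w) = (w - 2)*(w + 2)*(w^2 - 2*w) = w*(w - 2)*(w + 2)*(w - 2)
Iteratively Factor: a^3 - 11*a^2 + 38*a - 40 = (a - 5)*(a^2 - 6*a + 8) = (a - 5)*(a - 4)*(a - 2)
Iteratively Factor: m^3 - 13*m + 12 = (m + 4)*(m^2 - 4*m + 3) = (m - 1)*(m + 4)*(m - 3)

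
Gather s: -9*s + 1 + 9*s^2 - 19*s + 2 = 9*s^2 - 28*s + 3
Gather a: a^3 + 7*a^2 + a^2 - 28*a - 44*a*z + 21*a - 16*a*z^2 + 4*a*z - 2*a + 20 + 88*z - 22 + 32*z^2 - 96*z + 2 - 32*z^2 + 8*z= a^3 + 8*a^2 + a*(-16*z^2 - 40*z - 9)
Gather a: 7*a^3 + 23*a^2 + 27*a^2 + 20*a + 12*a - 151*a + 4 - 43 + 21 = 7*a^3 + 50*a^2 - 119*a - 18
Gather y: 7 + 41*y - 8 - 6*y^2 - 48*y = -6*y^2 - 7*y - 1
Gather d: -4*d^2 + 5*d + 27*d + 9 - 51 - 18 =-4*d^2 + 32*d - 60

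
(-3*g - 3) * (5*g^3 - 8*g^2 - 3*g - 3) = -15*g^4 + 9*g^3 + 33*g^2 + 18*g + 9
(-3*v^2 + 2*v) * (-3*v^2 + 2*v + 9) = 9*v^4 - 12*v^3 - 23*v^2 + 18*v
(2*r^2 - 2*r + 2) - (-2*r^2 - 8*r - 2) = 4*r^2 + 6*r + 4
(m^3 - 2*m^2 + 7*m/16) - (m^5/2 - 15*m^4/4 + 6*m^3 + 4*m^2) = -m^5/2 + 15*m^4/4 - 5*m^3 - 6*m^2 + 7*m/16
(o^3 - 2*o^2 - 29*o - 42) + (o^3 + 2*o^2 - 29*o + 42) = 2*o^3 - 58*o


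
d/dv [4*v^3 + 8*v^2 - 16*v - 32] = 12*v^2 + 16*v - 16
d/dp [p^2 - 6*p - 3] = 2*p - 6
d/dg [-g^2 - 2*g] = -2*g - 2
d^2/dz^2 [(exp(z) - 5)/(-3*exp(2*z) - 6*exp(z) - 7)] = (-9*exp(4*z) + 198*exp(3*z) + 396*exp(2*z) - 198*exp(z) - 259)*exp(z)/(27*exp(6*z) + 162*exp(5*z) + 513*exp(4*z) + 972*exp(3*z) + 1197*exp(2*z) + 882*exp(z) + 343)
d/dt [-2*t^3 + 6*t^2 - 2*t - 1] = -6*t^2 + 12*t - 2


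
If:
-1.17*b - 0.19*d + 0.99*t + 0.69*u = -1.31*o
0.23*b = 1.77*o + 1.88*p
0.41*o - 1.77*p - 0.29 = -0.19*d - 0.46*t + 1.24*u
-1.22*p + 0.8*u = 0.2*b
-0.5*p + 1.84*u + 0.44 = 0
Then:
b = -18.448*u - 5.368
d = 60.5510250576763*u + 15.9605181416428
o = -6.30589830508475*u - 1.63222598870057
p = 3.68*u + 0.88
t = -2.53407925189947*u - 1.12105606857588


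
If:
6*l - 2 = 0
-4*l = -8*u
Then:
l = 1/3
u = 1/6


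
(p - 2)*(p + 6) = p^2 + 4*p - 12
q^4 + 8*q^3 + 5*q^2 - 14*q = q*(q - 1)*(q + 2)*(q + 7)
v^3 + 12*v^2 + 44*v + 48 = (v + 2)*(v + 4)*(v + 6)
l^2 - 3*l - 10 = (l - 5)*(l + 2)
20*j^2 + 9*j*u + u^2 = (4*j + u)*(5*j + u)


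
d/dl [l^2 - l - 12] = 2*l - 1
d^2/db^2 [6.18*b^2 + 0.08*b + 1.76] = 12.3600000000000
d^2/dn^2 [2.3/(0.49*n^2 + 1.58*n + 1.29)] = (-1.10446*n^2 - 3.56132*n + 2.3*(0.98*n + 1.58)*(1.96*n + 3.16) - 2.90766)/(0.49*n^2 + 1.58*n + 1.29)^3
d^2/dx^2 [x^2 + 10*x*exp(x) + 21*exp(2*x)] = 10*x*exp(x) + 84*exp(2*x) + 20*exp(x) + 2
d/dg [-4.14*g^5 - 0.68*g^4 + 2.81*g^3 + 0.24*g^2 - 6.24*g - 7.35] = -20.7*g^4 - 2.72*g^3 + 8.43*g^2 + 0.48*g - 6.24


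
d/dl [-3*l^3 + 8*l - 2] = 8 - 9*l^2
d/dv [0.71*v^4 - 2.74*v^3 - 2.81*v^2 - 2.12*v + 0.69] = 2.84*v^3 - 8.22*v^2 - 5.62*v - 2.12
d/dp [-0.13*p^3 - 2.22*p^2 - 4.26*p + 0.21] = -0.39*p^2 - 4.44*p - 4.26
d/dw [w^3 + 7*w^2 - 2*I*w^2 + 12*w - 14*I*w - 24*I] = 3*w^2 + w*(14 - 4*I) + 12 - 14*I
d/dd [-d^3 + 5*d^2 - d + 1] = -3*d^2 + 10*d - 1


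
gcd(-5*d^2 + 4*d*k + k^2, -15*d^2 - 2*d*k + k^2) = 1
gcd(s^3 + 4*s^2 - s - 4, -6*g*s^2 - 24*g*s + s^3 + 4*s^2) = s + 4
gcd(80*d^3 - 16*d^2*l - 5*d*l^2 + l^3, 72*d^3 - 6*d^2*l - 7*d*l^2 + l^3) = 4*d - l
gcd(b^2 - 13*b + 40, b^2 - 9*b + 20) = b - 5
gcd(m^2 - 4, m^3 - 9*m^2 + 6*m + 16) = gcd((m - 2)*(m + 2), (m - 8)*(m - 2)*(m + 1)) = m - 2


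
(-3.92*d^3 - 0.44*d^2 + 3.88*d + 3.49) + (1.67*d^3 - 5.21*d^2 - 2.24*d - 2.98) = -2.25*d^3 - 5.65*d^2 + 1.64*d + 0.51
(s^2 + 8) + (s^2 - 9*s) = 2*s^2 - 9*s + 8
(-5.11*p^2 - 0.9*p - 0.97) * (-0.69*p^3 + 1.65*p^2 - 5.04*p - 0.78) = 3.5259*p^5 - 7.8105*p^4 + 24.9387*p^3 + 6.9213*p^2 + 5.5908*p + 0.7566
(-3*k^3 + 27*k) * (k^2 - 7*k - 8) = -3*k^5 + 21*k^4 + 51*k^3 - 189*k^2 - 216*k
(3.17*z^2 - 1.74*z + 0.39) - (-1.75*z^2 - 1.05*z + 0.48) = 4.92*z^2 - 0.69*z - 0.09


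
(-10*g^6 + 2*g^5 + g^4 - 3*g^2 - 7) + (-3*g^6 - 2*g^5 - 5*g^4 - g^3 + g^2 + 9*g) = -13*g^6 - 4*g^4 - g^3 - 2*g^2 + 9*g - 7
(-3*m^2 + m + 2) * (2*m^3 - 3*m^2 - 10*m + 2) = -6*m^5 + 11*m^4 + 31*m^3 - 22*m^2 - 18*m + 4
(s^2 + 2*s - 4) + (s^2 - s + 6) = 2*s^2 + s + 2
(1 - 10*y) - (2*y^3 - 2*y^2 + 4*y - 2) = -2*y^3 + 2*y^2 - 14*y + 3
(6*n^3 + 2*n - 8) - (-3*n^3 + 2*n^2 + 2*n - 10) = 9*n^3 - 2*n^2 + 2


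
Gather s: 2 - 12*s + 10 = 12 - 12*s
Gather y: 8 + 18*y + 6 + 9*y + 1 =27*y + 15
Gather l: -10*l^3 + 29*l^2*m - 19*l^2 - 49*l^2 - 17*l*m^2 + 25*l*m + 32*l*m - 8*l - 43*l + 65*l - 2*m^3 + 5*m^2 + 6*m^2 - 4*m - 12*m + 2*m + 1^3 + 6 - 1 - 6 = -10*l^3 + l^2*(29*m - 68) + l*(-17*m^2 + 57*m + 14) - 2*m^3 + 11*m^2 - 14*m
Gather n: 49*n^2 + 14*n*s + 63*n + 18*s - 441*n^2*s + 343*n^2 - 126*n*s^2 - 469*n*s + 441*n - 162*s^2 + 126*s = n^2*(392 - 441*s) + n*(-126*s^2 - 455*s + 504) - 162*s^2 + 144*s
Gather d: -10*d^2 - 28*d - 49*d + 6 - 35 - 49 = -10*d^2 - 77*d - 78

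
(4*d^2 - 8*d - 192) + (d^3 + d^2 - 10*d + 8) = d^3 + 5*d^2 - 18*d - 184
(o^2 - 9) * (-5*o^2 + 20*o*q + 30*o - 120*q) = -5*o^4 + 20*o^3*q + 30*o^3 - 120*o^2*q + 45*o^2 - 180*o*q - 270*o + 1080*q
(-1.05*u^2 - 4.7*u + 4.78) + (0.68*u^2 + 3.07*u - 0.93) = -0.37*u^2 - 1.63*u + 3.85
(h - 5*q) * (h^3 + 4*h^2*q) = h^4 - h^3*q - 20*h^2*q^2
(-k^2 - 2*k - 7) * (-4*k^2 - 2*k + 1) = 4*k^4 + 10*k^3 + 31*k^2 + 12*k - 7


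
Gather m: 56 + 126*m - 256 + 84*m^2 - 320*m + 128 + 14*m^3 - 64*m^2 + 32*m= 14*m^3 + 20*m^2 - 162*m - 72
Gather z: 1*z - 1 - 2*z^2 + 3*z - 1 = -2*z^2 + 4*z - 2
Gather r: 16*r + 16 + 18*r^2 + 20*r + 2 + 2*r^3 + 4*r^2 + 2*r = 2*r^3 + 22*r^2 + 38*r + 18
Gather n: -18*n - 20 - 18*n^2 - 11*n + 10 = -18*n^2 - 29*n - 10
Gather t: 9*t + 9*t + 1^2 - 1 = 18*t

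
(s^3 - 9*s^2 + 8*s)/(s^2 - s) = s - 8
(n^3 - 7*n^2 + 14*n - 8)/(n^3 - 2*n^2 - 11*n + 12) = (n - 2)/(n + 3)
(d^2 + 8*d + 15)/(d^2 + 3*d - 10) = (d + 3)/(d - 2)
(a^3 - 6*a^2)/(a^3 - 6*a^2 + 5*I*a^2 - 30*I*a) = a/(a + 5*I)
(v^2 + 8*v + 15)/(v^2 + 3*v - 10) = (v + 3)/(v - 2)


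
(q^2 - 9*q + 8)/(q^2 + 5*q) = (q^2 - 9*q + 8)/(q*(q + 5))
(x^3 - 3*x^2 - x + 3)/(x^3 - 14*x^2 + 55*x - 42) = (x^2 - 2*x - 3)/(x^2 - 13*x + 42)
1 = 1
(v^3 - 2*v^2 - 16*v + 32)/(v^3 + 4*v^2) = 1 - 6/v + 8/v^2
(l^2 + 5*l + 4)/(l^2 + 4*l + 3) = (l + 4)/(l + 3)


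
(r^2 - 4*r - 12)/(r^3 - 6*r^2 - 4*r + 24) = 1/(r - 2)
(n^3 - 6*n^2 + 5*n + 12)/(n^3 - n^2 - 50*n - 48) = (n^2 - 7*n + 12)/(n^2 - 2*n - 48)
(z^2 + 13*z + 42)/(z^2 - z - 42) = (z + 7)/(z - 7)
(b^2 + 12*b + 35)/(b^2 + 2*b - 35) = (b + 5)/(b - 5)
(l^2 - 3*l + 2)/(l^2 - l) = (l - 2)/l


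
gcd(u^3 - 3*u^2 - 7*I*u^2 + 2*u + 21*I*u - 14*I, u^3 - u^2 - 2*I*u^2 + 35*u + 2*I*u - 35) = u^2 + u*(-1 - 7*I) + 7*I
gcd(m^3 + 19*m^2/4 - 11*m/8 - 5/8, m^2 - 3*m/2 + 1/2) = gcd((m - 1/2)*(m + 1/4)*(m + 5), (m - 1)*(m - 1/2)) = m - 1/2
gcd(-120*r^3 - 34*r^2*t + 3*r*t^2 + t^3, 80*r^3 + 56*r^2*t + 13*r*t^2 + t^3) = 20*r^2 + 9*r*t + t^2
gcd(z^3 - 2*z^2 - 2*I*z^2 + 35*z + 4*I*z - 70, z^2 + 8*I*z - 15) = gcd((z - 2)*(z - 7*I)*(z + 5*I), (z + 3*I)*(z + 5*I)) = z + 5*I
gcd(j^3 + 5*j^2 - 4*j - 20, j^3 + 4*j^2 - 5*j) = j + 5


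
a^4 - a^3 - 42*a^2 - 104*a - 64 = (a - 8)*(a + 1)*(a + 2)*(a + 4)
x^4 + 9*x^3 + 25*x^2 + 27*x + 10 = (x + 1)^2*(x + 2)*(x + 5)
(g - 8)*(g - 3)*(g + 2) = g^3 - 9*g^2 + 2*g + 48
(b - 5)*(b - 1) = b^2 - 6*b + 5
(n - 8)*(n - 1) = n^2 - 9*n + 8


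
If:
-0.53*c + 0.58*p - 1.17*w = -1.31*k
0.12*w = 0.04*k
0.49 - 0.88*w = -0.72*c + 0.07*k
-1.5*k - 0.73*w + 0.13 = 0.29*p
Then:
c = -0.57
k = 0.22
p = -0.87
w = 0.07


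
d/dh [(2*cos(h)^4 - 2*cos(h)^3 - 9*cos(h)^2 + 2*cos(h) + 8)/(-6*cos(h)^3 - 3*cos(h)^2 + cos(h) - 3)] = 4*(12*cos(h)^6 + 12*cos(h)^5 + 42*cos(h)^4 + 4*cos(h)^3 - 159*cos(h)^2 - 102*cos(h) + 14)*sin(h)/(7*cos(h) + 3*cos(2*h) + 3*cos(3*h) + 9)^2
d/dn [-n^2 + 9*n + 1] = 9 - 2*n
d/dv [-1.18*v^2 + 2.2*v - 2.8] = 2.2 - 2.36*v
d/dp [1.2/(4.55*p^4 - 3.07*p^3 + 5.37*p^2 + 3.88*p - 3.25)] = (-21.84*p^3 + 11.052*p^2 - 12.888*p - 4.656)/(4.55*p^4 - 3.07*p^3 + 5.37*p^2 + 3.88*p - 3.25)^2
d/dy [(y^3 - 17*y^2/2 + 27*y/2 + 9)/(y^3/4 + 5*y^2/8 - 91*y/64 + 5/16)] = 32*(352*y^4 - 1228*y^3 - 277*y^2 - 2120*y + 2178)/(256*y^6 + 1280*y^5 - 1312*y^4 - 6640*y^3 + 9881*y^2 - 3640*y + 400)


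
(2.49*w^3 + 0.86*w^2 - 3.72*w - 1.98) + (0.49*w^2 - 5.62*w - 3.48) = 2.49*w^3 + 1.35*w^2 - 9.34*w - 5.46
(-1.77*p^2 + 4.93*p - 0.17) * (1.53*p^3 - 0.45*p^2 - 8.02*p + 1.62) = -2.7081*p^5 + 8.3394*p^4 + 11.7168*p^3 - 42.3295*p^2 + 9.35*p - 0.2754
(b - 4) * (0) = 0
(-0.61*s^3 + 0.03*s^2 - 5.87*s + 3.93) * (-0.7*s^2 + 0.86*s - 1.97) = 0.427*s^5 - 0.5456*s^4 + 5.3365*s^3 - 7.8583*s^2 + 14.9437*s - 7.7421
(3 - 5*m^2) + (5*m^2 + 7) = 10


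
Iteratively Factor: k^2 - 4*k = (k)*(k - 4)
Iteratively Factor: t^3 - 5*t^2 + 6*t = (t)*(t^2 - 5*t + 6) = t*(t - 2)*(t - 3)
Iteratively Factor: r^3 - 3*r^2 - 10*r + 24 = (r - 2)*(r^2 - r - 12) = (r - 4)*(r - 2)*(r + 3)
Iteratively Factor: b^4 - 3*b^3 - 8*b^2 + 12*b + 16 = (b - 2)*(b^3 - b^2 - 10*b - 8) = (b - 4)*(b - 2)*(b^2 + 3*b + 2) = (b - 4)*(b - 2)*(b + 1)*(b + 2)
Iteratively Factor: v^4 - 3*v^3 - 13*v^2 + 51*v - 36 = (v - 3)*(v^3 - 13*v + 12) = (v - 3)*(v + 4)*(v^2 - 4*v + 3) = (v - 3)^2*(v + 4)*(v - 1)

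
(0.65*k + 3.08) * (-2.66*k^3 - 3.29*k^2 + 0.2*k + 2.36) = -1.729*k^4 - 10.3313*k^3 - 10.0032*k^2 + 2.15*k + 7.2688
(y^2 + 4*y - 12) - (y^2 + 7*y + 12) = -3*y - 24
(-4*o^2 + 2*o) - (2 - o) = -4*o^2 + 3*o - 2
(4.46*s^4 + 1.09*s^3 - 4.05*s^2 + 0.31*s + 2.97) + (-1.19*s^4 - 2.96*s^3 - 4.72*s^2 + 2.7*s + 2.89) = 3.27*s^4 - 1.87*s^3 - 8.77*s^2 + 3.01*s + 5.86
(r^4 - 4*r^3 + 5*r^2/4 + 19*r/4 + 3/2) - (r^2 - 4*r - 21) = r^4 - 4*r^3 + r^2/4 + 35*r/4 + 45/2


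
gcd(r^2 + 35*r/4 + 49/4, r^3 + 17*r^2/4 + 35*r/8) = r + 7/4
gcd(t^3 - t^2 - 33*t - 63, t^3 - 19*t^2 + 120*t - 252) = t - 7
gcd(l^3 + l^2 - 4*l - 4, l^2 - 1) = l + 1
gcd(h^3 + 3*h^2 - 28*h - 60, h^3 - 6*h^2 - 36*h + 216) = h + 6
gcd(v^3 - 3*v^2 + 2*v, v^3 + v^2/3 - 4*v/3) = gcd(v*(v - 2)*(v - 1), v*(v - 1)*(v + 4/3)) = v^2 - v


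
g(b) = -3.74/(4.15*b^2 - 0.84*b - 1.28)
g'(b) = -3.74*(0.84 - 8.3*b)/(4.15*b^2 - 0.84*b - 1.28)^2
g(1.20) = -1.01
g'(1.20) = 2.51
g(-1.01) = -0.98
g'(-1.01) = -2.39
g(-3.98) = -0.06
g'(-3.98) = -0.03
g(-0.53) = -11.30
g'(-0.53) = -178.91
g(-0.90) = -1.32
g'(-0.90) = -3.86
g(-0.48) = -47.13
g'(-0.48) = -2864.68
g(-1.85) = -0.26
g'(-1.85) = -0.29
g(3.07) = -0.11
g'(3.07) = 0.07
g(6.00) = -0.03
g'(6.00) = 0.01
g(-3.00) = -0.10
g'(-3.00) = -0.06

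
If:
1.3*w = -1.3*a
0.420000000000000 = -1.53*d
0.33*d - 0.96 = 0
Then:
No Solution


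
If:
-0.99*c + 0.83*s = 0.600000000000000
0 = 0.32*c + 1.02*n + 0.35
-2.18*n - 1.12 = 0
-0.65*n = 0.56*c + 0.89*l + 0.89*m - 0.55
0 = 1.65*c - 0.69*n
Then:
No Solution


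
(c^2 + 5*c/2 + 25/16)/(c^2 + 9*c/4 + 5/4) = (c + 5/4)/(c + 1)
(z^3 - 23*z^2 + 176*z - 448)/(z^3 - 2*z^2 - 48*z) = (z^2 - 15*z + 56)/(z*(z + 6))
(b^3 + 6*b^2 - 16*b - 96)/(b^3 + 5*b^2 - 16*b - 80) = (b + 6)/(b + 5)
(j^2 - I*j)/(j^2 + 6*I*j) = (j - I)/(j + 6*I)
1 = 1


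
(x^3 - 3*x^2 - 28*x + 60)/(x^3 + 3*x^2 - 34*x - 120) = (x - 2)/(x + 4)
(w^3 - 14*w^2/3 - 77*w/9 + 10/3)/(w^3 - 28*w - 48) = (9*w^2 + 12*w - 5)/(9*(w^2 + 6*w + 8))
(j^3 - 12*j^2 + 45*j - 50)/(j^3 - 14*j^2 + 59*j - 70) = (j - 5)/(j - 7)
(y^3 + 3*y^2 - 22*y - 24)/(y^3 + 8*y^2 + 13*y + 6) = (y - 4)/(y + 1)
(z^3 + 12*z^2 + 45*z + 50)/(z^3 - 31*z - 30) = (z^2 + 7*z + 10)/(z^2 - 5*z - 6)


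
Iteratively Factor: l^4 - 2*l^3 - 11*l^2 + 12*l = (l)*(l^3 - 2*l^2 - 11*l + 12) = l*(l - 4)*(l^2 + 2*l - 3) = l*(l - 4)*(l - 1)*(l + 3)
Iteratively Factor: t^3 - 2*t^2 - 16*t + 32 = (t - 2)*(t^2 - 16) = (t - 4)*(t - 2)*(t + 4)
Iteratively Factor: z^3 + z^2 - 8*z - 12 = (z + 2)*(z^2 - z - 6) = (z + 2)^2*(z - 3)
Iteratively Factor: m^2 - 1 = (m + 1)*(m - 1)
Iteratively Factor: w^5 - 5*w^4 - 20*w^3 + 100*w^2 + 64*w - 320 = (w - 4)*(w^4 - w^3 - 24*w^2 + 4*w + 80) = (w - 4)*(w + 2)*(w^3 - 3*w^2 - 18*w + 40) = (w - 4)*(w + 2)*(w + 4)*(w^2 - 7*w + 10) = (w - 5)*(w - 4)*(w + 2)*(w + 4)*(w - 2)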